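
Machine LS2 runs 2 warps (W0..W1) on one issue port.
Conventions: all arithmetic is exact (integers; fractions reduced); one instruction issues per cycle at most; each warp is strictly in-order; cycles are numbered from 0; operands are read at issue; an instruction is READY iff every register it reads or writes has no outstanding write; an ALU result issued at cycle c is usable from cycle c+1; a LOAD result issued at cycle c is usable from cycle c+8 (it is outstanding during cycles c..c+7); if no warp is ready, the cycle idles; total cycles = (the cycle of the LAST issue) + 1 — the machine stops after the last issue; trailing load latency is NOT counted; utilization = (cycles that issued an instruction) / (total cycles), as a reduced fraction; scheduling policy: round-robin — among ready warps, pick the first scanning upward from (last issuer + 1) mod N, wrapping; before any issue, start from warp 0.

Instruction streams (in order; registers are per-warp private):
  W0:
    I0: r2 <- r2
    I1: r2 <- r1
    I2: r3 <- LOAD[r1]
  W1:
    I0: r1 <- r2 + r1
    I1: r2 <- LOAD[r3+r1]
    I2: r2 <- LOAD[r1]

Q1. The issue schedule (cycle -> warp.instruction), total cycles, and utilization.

cycle 0: W0.I0
cycle 1: W1.I0
cycle 2: W0.I1
cycle 3: W1.I1
cycle 4: W0.I2
cycle 5: idle
cycle 6: idle
cycle 7: idle
cycle 8: idle
cycle 9: idle
cycle 10: idle
cycle 11: W1.I2

Answer: 12 cycles, utilization 1/2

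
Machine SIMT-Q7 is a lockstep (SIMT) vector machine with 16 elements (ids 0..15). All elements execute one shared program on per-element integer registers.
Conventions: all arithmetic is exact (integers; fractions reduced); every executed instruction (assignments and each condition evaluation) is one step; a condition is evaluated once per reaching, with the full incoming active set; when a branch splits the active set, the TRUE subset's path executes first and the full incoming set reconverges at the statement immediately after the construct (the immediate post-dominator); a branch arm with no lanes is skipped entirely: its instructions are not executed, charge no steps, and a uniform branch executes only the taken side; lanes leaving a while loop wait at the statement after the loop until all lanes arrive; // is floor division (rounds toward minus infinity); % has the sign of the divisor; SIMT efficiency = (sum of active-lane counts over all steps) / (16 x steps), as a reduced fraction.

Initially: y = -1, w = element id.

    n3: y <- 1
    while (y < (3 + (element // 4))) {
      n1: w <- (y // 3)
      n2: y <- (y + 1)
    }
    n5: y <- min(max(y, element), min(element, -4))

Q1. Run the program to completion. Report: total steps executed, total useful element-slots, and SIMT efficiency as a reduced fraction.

Answer: 18 steps, 216 useful, 3/4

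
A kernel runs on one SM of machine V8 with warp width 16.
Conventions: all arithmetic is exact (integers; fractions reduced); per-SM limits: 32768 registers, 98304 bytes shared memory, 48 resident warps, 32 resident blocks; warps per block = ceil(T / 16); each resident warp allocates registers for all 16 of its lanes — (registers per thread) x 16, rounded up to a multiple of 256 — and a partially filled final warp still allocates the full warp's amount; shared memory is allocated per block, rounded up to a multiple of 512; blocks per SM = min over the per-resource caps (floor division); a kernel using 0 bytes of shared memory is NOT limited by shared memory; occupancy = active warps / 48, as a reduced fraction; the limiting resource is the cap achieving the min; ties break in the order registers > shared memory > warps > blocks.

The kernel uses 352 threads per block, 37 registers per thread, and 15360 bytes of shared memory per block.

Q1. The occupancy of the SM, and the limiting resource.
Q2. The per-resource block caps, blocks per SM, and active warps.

Answer: occupancy 11/24, limited by registers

registers: 1 block
shared memory: 6 blocks
warps: 2 blocks
blocks: 32 blocks

Answer: 1 block, 22 active warps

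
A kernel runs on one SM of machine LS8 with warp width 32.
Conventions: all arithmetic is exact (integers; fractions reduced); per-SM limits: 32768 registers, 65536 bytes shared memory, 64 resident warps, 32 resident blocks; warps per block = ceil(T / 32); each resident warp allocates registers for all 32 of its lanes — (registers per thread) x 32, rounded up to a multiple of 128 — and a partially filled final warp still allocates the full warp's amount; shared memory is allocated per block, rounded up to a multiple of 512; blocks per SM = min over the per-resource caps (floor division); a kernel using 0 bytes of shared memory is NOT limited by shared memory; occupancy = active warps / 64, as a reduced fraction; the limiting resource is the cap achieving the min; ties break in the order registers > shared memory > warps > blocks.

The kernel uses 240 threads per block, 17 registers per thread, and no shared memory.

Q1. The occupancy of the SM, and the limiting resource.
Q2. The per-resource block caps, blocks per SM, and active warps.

Answer: occupancy 3/4, limited by registers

registers: 6 blocks
shared memory: no limit (kernel uses none)
warps: 8 blocks
blocks: 32 blocks

Answer: 6 blocks, 48 active warps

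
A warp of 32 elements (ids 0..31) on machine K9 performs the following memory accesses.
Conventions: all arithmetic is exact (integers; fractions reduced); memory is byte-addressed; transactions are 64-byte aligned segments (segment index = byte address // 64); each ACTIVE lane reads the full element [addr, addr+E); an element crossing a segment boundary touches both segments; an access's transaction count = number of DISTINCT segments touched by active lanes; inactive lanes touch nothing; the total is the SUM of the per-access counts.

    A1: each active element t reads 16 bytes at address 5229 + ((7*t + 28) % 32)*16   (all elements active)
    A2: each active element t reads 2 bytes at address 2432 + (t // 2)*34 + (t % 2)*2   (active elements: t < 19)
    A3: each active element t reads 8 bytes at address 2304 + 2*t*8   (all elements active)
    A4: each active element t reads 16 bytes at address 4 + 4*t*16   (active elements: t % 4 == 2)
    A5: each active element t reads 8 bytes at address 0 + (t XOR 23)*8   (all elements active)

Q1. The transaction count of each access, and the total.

A1: 9 transactions
A2: 5 transactions
A3: 8 transactions
A4: 8 transactions
A5: 4 transactions

Answer: 9,5,8,8,4; total 34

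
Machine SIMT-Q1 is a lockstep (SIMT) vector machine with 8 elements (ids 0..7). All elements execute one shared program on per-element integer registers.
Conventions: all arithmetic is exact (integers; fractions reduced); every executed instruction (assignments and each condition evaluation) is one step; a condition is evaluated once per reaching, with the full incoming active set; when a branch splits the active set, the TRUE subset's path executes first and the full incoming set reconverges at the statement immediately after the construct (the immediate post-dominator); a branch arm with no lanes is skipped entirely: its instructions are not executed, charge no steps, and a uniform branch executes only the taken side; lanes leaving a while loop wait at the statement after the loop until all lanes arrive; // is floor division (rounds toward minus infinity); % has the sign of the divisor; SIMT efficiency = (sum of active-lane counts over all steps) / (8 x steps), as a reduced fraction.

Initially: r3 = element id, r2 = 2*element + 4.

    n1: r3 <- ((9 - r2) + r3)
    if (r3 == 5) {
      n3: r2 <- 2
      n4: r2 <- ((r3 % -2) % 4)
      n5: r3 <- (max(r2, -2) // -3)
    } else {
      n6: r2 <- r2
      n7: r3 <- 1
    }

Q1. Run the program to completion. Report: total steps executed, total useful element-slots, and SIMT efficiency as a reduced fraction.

Answer: 7 steps, 33 useful, 33/56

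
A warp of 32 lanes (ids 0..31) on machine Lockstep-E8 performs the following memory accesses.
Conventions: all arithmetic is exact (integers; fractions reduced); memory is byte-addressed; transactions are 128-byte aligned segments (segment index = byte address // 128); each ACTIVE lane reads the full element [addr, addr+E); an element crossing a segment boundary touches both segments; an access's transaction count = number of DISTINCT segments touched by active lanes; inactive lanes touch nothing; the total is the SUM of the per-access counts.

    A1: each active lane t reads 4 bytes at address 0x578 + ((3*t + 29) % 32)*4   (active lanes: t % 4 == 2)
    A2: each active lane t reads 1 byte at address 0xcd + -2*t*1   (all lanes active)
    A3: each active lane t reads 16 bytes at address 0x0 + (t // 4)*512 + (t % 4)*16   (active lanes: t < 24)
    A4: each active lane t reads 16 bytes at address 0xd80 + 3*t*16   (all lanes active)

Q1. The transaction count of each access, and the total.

A1: 1 transaction
A2: 1 transaction
A3: 6 transactions
A4: 12 transactions

Answer: 1,1,6,12; total 20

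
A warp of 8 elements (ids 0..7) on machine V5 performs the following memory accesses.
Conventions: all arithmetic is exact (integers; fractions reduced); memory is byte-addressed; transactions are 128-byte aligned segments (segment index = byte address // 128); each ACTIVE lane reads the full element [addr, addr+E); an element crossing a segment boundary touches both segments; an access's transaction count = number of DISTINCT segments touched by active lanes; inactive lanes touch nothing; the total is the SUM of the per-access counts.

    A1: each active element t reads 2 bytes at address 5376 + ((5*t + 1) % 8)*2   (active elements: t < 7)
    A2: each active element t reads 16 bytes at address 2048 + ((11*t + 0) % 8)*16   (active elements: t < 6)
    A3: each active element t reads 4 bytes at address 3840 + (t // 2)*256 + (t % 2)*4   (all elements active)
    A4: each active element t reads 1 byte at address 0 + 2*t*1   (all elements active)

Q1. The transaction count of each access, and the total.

A1: 1 transaction
A2: 1 transaction
A3: 4 transactions
A4: 1 transaction

Answer: 1,1,4,1; total 7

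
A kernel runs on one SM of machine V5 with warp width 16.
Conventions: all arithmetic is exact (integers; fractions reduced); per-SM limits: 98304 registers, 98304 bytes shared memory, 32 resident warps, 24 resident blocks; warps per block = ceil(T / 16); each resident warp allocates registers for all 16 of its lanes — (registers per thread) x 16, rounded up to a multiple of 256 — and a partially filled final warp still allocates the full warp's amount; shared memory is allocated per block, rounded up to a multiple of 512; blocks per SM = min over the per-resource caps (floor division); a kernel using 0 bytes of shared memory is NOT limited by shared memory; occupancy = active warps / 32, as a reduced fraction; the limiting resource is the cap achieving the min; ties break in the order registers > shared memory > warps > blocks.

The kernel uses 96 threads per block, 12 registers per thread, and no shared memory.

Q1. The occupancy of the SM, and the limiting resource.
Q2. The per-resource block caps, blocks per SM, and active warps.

Answer: occupancy 15/16, limited by warps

registers: 64 blocks
shared memory: no limit (kernel uses none)
warps: 5 blocks
blocks: 24 blocks

Answer: 5 blocks, 30 active warps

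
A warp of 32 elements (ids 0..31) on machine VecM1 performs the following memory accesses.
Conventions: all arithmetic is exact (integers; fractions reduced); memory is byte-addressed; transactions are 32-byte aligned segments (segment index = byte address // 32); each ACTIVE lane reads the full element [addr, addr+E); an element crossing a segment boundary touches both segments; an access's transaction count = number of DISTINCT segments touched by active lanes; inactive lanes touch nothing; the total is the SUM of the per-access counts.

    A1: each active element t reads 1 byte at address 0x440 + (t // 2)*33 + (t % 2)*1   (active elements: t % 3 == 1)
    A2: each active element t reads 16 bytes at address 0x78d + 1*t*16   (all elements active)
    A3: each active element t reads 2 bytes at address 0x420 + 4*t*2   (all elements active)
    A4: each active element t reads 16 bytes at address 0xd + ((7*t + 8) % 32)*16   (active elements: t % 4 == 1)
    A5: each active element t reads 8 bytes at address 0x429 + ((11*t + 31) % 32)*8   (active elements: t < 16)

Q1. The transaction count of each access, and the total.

A1: 11 transactions
A2: 17 transactions
A3: 8 transactions
A4: 16 transactions
A5: 8 transactions

Answer: 11,17,8,16,8; total 60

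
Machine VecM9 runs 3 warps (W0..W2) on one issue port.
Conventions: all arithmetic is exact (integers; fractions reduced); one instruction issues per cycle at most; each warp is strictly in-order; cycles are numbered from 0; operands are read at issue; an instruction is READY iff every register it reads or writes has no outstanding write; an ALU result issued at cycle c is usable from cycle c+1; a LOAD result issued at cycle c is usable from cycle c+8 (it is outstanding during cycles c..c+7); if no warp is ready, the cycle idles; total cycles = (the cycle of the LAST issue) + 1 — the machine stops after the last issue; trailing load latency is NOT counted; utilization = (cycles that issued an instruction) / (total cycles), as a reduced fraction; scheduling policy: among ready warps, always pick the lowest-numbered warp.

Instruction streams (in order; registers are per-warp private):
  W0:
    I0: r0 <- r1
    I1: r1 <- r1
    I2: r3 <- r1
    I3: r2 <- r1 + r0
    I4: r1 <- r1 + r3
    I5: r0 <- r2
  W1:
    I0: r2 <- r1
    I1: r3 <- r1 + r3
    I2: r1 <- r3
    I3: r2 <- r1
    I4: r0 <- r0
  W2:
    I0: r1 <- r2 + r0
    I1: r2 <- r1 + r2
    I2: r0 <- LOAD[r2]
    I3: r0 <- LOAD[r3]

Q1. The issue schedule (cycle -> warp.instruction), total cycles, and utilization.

cycle 0: W0.I0
cycle 1: W0.I1
cycle 2: W0.I2
cycle 3: W0.I3
cycle 4: W0.I4
cycle 5: W0.I5
cycle 6: W1.I0
cycle 7: W1.I1
cycle 8: W1.I2
cycle 9: W1.I3
cycle 10: W1.I4
cycle 11: W2.I0
cycle 12: W2.I1
cycle 13: W2.I2
cycle 14: idle
cycle 15: idle
cycle 16: idle
cycle 17: idle
cycle 18: idle
cycle 19: idle
cycle 20: idle
cycle 21: W2.I3

Answer: 22 cycles, utilization 15/22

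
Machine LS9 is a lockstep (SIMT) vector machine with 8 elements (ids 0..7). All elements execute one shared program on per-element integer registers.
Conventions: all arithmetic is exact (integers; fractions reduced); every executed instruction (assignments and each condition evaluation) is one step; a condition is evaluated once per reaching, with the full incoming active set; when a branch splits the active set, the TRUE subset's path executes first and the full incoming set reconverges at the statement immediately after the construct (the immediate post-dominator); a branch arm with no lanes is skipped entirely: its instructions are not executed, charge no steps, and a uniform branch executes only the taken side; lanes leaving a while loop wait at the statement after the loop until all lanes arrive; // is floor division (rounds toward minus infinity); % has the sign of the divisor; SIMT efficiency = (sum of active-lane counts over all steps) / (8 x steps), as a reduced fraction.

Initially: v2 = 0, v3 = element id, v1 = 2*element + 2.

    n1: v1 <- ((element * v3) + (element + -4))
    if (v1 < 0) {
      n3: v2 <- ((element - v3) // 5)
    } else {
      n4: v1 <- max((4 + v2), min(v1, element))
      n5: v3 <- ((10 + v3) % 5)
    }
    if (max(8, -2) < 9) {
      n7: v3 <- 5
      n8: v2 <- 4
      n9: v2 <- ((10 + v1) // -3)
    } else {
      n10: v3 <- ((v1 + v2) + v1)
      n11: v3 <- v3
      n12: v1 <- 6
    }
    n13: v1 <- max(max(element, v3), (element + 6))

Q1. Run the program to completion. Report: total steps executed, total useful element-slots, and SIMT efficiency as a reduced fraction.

Answer: 10 steps, 70 useful, 7/8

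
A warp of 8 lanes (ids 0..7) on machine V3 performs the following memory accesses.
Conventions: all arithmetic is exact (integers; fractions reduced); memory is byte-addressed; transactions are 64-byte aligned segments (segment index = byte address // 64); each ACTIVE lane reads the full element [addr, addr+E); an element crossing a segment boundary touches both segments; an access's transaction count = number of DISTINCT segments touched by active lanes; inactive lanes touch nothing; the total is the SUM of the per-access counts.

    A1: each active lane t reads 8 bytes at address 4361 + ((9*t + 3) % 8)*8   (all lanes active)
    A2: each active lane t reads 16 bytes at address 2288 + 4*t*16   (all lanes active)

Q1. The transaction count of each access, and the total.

A1: 2 transactions
A2: 8 transactions

Answer: 2,8; total 10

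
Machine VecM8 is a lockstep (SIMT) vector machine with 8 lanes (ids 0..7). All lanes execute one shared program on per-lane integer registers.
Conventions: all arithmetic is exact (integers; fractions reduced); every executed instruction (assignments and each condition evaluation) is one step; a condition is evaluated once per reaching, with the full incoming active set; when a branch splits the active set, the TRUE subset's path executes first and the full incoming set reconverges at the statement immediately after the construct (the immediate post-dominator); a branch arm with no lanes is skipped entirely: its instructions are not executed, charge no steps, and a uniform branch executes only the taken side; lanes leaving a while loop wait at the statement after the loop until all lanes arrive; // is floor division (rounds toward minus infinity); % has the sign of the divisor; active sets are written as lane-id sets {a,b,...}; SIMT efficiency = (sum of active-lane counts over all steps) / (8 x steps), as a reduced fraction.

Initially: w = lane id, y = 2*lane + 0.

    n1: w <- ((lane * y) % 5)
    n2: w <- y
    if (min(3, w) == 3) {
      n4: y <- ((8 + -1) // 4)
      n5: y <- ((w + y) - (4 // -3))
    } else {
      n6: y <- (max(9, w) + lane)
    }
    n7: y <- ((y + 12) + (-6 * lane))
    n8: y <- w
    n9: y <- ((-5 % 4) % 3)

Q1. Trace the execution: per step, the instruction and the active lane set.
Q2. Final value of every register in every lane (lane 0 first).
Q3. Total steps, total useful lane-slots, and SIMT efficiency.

step 0: w <- ((lane * y) % 5)        {0,1,2,3,4,5,6,7}
step 1: w <- y                       {0,1,2,3,4,5,6,7}
step 2: eval (min(3, w) == 3)        {0,1,2,3,4,5,6,7}
step 3: y <- ((8 + -1) // 4)         {2,3,4,5,6,7}
step 4: y <- ((w + y) - (4 // -3))   {2,3,4,5,6,7}
step 5: y <- (max(9, w) + lane)      {0,1}
step 6: y <- ((y + 12) + (-6 * lane)) {0,1,2,3,4,5,6,7}
step 7: y <- w                       {0,1,2,3,4,5,6,7}
step 8: y <- ((-5 % 4) % 3)          {0,1,2,3,4,5,6,7}

Answer: 9 steps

w: 0,2,4,6,8,10,12,14
y: 0,0,0,0,0,0,0,0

steps = 9; useful = 62; efficiency = 62/72 = 31/36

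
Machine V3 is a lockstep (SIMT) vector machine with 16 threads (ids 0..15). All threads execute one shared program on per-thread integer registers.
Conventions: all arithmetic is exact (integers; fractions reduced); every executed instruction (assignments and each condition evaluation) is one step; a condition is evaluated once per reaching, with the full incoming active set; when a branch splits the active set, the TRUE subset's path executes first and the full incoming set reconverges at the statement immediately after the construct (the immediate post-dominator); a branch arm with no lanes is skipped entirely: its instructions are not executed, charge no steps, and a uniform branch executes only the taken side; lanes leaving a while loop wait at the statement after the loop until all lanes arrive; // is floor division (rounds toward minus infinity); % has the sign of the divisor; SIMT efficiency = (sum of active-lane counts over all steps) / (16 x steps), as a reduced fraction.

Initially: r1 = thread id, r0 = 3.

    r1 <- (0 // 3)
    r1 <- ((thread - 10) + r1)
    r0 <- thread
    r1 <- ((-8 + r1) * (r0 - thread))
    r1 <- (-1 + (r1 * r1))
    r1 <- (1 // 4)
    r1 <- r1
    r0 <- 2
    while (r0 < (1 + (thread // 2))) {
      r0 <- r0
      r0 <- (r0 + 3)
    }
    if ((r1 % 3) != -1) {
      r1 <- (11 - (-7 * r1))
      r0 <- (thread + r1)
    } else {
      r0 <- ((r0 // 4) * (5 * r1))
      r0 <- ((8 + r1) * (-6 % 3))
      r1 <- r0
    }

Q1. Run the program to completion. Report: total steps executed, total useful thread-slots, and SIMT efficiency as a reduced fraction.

Answer: 18 steps, 246 useful, 41/48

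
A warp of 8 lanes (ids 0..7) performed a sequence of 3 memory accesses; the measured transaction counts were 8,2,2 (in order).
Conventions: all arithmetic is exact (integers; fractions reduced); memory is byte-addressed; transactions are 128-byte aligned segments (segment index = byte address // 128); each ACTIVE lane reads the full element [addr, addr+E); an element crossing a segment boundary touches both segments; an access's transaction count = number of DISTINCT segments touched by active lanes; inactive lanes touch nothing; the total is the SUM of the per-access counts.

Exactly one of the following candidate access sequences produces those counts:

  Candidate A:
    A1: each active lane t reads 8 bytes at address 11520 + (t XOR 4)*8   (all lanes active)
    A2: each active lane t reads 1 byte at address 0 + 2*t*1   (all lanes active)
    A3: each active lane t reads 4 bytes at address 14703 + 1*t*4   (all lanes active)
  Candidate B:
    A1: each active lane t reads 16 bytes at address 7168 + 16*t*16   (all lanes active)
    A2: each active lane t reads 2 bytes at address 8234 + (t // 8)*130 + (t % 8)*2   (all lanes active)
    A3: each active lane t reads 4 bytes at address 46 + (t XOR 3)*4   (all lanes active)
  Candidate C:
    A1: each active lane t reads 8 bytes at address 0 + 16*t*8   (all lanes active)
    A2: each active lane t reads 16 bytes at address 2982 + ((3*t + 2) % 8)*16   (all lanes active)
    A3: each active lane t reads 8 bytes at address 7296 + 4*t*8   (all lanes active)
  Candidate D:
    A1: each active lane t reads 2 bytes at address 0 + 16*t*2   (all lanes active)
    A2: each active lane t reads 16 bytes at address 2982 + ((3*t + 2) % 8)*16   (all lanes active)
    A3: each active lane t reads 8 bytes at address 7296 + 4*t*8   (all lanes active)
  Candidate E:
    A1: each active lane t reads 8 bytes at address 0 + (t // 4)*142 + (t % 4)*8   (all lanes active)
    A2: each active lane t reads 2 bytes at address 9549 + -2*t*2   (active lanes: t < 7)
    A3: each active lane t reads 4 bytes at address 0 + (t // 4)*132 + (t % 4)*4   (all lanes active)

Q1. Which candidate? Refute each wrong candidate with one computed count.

A: A1 gives 1 transaction, not 8
B: A2 gives 1 transaction, not 2
D: A1 gives 2 transactions, not 8
E: A1 gives 2 transactions, not 8
C: all counts match (8,2,2)

Answer: C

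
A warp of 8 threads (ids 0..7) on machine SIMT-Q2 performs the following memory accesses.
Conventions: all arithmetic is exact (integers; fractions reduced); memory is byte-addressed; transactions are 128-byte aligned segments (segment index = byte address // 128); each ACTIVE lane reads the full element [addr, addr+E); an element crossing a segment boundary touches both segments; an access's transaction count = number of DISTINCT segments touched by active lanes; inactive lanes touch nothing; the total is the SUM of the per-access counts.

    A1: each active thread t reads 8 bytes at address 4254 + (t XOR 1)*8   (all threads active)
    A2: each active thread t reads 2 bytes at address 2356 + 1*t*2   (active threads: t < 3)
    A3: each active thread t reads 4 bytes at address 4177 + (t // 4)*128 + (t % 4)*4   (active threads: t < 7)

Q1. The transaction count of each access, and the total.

A1: 1 transaction
A2: 1 transaction
A3: 2 transactions

Answer: 1,1,2; total 4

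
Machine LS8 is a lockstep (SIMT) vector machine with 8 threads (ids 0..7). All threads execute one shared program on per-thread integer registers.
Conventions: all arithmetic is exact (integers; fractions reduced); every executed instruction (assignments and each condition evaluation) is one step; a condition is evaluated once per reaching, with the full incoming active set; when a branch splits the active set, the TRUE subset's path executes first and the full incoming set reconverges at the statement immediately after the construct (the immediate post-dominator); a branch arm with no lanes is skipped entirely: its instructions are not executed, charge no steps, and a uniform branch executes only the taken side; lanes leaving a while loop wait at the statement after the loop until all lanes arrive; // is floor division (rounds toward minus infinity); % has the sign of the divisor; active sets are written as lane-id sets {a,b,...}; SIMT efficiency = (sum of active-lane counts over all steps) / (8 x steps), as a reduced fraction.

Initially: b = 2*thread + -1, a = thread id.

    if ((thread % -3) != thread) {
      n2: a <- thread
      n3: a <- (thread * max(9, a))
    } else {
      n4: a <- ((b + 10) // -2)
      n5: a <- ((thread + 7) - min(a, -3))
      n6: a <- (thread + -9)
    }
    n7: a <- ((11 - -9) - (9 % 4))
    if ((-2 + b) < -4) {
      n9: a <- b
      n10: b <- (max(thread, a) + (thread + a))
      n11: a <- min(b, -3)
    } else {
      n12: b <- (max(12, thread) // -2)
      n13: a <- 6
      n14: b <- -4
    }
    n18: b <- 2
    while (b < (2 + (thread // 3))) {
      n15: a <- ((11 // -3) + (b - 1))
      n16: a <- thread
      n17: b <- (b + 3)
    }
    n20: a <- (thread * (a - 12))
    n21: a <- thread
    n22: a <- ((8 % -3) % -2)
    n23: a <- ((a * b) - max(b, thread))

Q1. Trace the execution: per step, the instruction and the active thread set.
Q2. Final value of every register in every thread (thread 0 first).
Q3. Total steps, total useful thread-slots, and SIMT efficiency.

step 0: eval ((thread % -3) != thread) {0,1,2,3,4,5,6,7}
step 1: a <- thread                  {1,2,3,4,5,6,7}
step 2: a <- (thread * max(9, a))    {1,2,3,4,5,6,7}
step 3: a <- ((b + 10) // -2)        {0}
step 4: a <- ((thread + 7) - min(a, -3)) {0}
step 5: a <- (thread + -9)           {0}
step 6: a <- ((11 - -9) - (9 % 4))   {0,1,2,3,4,5,6,7}
step 7: eval ((-2 + b) < -4)         {0,1,2,3,4,5,6,7}
step 8: b <- (max(12, thread) // -2) {0,1,2,3,4,5,6,7}
step 9: a <- 6                       {0,1,2,3,4,5,6,7}
step 10: b <- -4                      {0,1,2,3,4,5,6,7}
step 11: b <- 2                       {0,1,2,3,4,5,6,7}
step 12: eval (b < (2 + (thread // 3))) {0,1,2,3,4,5,6,7}
step 13: a <- ((11 // -3) + (b - 1))  {3,4,5,6,7}
step 14: a <- thread                  {3,4,5,6,7}
step 15: b <- (b + 3)                 {3,4,5,6,7}
step 16: eval (b < (2 + (thread // 3))) {3,4,5,6,7}
step 17: a <- (thread * (a - 12))     {0,1,2,3,4,5,6,7}
step 18: a <- thread                  {0,1,2,3,4,5,6,7}
step 19: a <- ((8 % -3) % -2)         {0,1,2,3,4,5,6,7}
step 20: a <- ((a * b) - max(b, thread)) {0,1,2,3,4,5,6,7}

Answer: 21 steps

b: 2,2,2,5,5,5,5,5
a: -4,-4,-4,-10,-10,-10,-11,-12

steps = 21; useful = 133; efficiency = 133/168 = 19/24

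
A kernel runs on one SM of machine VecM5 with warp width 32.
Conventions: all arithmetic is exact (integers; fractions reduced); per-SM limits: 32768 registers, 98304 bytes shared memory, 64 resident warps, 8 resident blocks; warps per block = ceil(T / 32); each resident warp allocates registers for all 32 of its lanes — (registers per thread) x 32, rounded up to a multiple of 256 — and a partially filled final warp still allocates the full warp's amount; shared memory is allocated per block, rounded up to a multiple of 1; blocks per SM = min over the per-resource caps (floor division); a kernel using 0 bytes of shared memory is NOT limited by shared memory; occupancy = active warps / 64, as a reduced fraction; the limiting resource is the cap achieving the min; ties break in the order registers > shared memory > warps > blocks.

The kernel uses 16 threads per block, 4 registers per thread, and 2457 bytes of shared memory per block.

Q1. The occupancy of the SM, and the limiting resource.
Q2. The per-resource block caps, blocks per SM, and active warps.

Answer: occupancy 1/8, limited by blocks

registers: 128 blocks
shared memory: 40 blocks
warps: 64 blocks
blocks: 8 blocks

Answer: 8 blocks, 8 active warps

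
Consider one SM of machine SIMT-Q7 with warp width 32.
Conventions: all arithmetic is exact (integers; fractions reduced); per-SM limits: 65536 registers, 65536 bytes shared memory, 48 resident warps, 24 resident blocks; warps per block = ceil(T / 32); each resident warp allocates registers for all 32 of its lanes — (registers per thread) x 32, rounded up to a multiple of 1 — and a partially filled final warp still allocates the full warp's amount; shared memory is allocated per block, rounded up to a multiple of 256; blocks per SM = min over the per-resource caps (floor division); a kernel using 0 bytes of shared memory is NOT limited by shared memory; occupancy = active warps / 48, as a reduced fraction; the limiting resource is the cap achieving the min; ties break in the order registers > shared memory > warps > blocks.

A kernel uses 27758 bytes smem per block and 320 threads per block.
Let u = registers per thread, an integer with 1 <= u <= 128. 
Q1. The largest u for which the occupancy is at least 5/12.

Answer: u = 102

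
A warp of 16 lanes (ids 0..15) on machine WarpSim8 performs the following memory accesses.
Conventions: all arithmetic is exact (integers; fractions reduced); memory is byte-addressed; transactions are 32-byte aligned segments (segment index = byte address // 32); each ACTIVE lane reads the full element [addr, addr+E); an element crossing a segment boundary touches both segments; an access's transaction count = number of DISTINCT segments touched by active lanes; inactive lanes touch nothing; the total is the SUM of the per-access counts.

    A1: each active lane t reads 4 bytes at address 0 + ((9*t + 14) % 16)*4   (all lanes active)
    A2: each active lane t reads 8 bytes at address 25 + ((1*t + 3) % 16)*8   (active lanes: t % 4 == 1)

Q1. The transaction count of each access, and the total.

A1: 2 transactions
A2: 5 transactions

Answer: 2,5; total 7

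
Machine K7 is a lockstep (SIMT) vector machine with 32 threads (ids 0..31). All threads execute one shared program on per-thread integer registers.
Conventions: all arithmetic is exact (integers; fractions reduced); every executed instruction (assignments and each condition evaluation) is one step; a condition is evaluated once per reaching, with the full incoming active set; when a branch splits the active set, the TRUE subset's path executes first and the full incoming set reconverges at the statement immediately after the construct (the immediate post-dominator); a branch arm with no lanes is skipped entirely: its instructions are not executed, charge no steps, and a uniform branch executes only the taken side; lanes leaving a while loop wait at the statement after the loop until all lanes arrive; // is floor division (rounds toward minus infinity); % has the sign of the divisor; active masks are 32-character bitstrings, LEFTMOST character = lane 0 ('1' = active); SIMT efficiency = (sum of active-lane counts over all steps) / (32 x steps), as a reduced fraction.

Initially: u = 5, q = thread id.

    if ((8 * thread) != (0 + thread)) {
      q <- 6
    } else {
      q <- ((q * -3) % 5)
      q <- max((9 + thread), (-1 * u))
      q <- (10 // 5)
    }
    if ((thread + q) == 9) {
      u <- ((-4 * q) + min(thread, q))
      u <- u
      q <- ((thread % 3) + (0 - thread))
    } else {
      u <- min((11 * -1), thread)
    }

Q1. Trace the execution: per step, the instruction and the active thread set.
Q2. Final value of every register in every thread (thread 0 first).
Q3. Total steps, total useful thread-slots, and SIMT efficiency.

step 0: eval ((8 * thread) != (0 + thread)) 11111111111111111111111111111111
step 1: q <- 6                       01111111111111111111111111111111
step 2: q <- ((q * -3) % 5)          10000000000000000000000000000000
step 3: q <- max((9 + thread), (-1 * u)) 10000000000000000000000000000000
step 4: q <- (10 // 5)               10000000000000000000000000000000
step 5: eval ((thread + q) == 9)     11111111111111111111111111111111
step 6: u <- ((-4 * q) + min(thread, q)) 00010000000000000000000000000000
step 7: u <- u                       00010000000000000000000000000000
step 8: q <- ((thread % 3) + (0 - thread)) 00010000000000000000000000000000
step 9: u <- min((11 * -1), thread)  11101111111111111111111111111111

Answer: 10 steps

u: -11,-11,-11,-21,-11,-11,-11,-11,-11,-11,-11,-11,-11,-11,-11,-11,-11,-11,-11,-11,-11,-11,-11,-11,-11,-11,-11,-11,-11,-11,-11,-11
q: 2,6,6,-3,6,6,6,6,6,6,6,6,6,6,6,6,6,6,6,6,6,6,6,6,6,6,6,6,6,6,6,6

steps = 10; useful = 132; efficiency = 132/320 = 33/80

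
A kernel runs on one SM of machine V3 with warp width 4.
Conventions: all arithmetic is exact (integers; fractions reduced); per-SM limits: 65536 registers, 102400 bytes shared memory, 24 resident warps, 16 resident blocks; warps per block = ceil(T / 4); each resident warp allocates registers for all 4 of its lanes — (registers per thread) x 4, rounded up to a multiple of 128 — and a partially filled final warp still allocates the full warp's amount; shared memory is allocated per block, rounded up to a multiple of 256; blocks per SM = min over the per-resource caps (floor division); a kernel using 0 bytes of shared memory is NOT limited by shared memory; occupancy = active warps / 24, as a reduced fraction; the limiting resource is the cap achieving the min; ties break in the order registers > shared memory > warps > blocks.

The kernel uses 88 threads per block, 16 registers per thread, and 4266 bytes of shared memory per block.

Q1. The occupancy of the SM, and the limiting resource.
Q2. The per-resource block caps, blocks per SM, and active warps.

Answer: occupancy 11/12, limited by warps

registers: 23 blocks
shared memory: 23 blocks
warps: 1 block
blocks: 16 blocks

Answer: 1 block, 22 active warps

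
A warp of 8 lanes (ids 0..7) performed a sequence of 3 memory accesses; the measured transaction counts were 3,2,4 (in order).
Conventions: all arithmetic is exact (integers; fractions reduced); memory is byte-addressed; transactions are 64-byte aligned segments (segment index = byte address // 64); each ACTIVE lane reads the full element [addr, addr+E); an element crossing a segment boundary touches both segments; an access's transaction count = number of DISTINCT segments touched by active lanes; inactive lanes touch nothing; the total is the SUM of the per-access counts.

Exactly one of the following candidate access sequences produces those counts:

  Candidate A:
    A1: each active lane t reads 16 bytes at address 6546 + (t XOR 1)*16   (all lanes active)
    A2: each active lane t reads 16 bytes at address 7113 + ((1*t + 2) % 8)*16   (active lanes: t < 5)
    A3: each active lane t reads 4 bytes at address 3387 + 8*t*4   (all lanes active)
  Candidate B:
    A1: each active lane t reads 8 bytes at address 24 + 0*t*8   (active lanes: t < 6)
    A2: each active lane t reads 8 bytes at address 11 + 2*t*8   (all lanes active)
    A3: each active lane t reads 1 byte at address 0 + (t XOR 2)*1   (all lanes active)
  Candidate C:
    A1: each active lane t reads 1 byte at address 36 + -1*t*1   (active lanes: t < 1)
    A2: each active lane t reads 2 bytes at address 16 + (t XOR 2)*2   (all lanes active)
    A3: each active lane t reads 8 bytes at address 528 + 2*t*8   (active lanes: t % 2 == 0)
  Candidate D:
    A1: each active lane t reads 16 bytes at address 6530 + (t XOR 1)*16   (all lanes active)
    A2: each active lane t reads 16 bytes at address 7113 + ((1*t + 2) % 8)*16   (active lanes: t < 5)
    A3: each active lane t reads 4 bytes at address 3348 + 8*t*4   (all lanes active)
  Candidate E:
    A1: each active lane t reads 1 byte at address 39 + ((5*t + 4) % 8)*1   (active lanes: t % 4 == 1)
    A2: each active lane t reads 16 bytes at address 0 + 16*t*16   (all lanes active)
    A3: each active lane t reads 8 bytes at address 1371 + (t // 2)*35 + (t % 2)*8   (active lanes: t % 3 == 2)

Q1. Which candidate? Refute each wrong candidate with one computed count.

A: A3 gives 5 transactions, not 4
B: A1 gives 1 transaction, not 3
C: A1 gives 1 transaction, not 3
E: A1 gives 1 transaction, not 3
D: all counts match (3,2,4)

Answer: D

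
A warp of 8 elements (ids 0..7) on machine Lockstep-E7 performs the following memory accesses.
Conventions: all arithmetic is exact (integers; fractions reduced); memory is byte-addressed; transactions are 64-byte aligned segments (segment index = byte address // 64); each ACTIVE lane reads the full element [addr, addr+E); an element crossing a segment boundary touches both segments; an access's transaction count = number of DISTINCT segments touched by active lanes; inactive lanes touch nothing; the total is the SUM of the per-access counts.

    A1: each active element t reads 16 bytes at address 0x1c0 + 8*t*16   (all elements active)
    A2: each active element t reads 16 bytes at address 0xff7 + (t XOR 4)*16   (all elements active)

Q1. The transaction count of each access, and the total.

A1: 8 transactions
A2: 3 transactions

Answer: 8,3; total 11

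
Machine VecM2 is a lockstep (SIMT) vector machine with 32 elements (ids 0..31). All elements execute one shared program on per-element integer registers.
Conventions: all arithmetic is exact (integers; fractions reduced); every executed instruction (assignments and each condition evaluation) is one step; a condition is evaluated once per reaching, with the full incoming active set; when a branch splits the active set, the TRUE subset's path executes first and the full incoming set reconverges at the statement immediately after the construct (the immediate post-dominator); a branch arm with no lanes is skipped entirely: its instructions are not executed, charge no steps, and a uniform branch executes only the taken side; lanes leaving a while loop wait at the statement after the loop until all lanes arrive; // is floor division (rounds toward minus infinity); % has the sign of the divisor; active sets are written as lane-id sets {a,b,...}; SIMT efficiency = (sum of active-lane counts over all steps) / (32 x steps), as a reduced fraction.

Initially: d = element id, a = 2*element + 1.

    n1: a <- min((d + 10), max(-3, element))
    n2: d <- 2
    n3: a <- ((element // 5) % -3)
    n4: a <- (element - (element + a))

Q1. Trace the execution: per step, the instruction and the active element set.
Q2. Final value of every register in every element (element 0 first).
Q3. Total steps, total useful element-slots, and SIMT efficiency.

step 0: a <- min((d + 10), max(-3, element)) {0,1,2,3,4,5,6,7,8,9,10,11,12,13,14,15,16,17,18,19,20,21,22,23,24,25,26,27,28,29,30,31}
step 1: d <- 2                       {0,1,2,3,4,5,6,7,8,9,10,11,12,13,14,15,16,17,18,19,20,21,22,23,24,25,26,27,28,29,30,31}
step 2: a <- ((element // 5) % -3)   {0,1,2,3,4,5,6,7,8,9,10,11,12,13,14,15,16,17,18,19,20,21,22,23,24,25,26,27,28,29,30,31}
step 3: a <- (element - (element + a)) {0,1,2,3,4,5,6,7,8,9,10,11,12,13,14,15,16,17,18,19,20,21,22,23,24,25,26,27,28,29,30,31}

Answer: 4 steps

d: 2,2,2,2,2,2,2,2,2,2,2,2,2,2,2,2,2,2,2,2,2,2,2,2,2,2,2,2,2,2,2,2
a: 0,0,0,0,0,2,2,2,2,2,1,1,1,1,1,0,0,0,0,0,2,2,2,2,2,1,1,1,1,1,0,0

steps = 4; useful = 128; efficiency = 128/128 = 1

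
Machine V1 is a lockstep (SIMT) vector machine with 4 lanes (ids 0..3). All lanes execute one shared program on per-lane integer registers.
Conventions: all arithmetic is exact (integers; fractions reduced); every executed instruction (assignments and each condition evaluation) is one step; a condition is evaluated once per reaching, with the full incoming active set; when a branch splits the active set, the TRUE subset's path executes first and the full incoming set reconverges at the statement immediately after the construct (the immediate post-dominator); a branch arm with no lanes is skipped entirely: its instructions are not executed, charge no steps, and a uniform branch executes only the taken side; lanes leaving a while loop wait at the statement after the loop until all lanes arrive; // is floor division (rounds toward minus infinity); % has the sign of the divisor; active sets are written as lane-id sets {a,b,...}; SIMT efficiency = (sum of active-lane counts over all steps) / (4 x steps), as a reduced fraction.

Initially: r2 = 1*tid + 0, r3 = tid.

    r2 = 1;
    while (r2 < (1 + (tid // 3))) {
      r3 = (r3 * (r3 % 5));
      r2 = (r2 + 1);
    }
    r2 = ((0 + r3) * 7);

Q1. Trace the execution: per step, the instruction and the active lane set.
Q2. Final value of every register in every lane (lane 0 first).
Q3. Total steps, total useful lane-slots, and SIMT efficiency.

step 0: r2 <- 1                      {0,1,2,3}
step 1: eval (r2 < (1 + (tid // 3))) {0,1,2,3}
step 2: r3 <- (r3 * (r3 % 5))        {3}
step 3: r2 <- (r2 + 1)               {3}
step 4: eval (r2 < (1 + (tid // 3))) {3}
step 5: r2 <- ((0 + r3) * 7)         {0,1,2,3}

Answer: 6 steps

r2: 0,7,14,63
r3: 0,1,2,9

steps = 6; useful = 15; efficiency = 15/24 = 5/8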